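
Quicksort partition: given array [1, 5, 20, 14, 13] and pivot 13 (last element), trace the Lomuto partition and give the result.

Lomuto partition with pivot = 13:

Initial array: [1, 5, 20, 14, 13]

arr[0]=1 <= 13: swap with position 0, array becomes [1, 5, 20, 14, 13]
arr[1]=5 <= 13: swap with position 1, array becomes [1, 5, 20, 14, 13]
arr[2]=20 > 13: no swap
arr[3]=14 > 13: no swap

Place pivot at position 2: [1, 5, 13, 14, 20]
Pivot position: 2

After partitioning with pivot 13, the array becomes [1, 5, 13, 14, 20]. The pivot is placed at index 2. All elements to the left of the pivot are <= 13, and all elements to the right are > 13.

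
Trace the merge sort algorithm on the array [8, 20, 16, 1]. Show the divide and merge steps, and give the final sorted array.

Merge sort trace:

Split: [8, 20, 16, 1] -> [8, 20] and [16, 1]
  Split: [8, 20] -> [8] and [20]
  Merge: [8] + [20] -> [8, 20]
  Split: [16, 1] -> [16] and [1]
  Merge: [16] + [1] -> [1, 16]
Merge: [8, 20] + [1, 16] -> [1, 8, 16, 20]

Final sorted array: [1, 8, 16, 20]

The merge sort proceeds by recursively splitting the array and merging sorted halves.
After all merges, the sorted array is [1, 8, 16, 20].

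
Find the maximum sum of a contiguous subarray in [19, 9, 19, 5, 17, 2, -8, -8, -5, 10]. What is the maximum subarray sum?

Using Kadane's algorithm on [19, 9, 19, 5, 17, 2, -8, -8, -5, 10]:

Scanning through the array:
Position 1 (value 9): max_ending_here = 28, max_so_far = 28
Position 2 (value 19): max_ending_here = 47, max_so_far = 47
Position 3 (value 5): max_ending_here = 52, max_so_far = 52
Position 4 (value 17): max_ending_here = 69, max_so_far = 69
Position 5 (value 2): max_ending_here = 71, max_so_far = 71
Position 6 (value -8): max_ending_here = 63, max_so_far = 71
Position 7 (value -8): max_ending_here = 55, max_so_far = 71
Position 8 (value -5): max_ending_here = 50, max_so_far = 71
Position 9 (value 10): max_ending_here = 60, max_so_far = 71

Maximum subarray: [19, 9, 19, 5, 17, 2]
Maximum sum: 71

The maximum subarray is [19, 9, 19, 5, 17, 2] with sum 71. This subarray runs from index 0 to index 5.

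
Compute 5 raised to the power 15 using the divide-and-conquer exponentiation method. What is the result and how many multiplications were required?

Computing 5^15 by squaring (build up from 5^1; each line after the first costs one multiplication):

5^1 = 5
5^2 = (5^1)^2 = 5^2 = 25
5^3 = 5 * 5^2 = 5 * 25 = 125
5^6 = (5^3)^2 = 125^2 = 15625
5^7 = 5 * 5^6 = 5 * 15625 = 78125
5^14 = (5^7)^2 = 78125^2 = 6103515625
5^15 = 5 * 5^14 = 5 * 6103515625 = 30517578125

Result: 30517578125
Multiplications needed: 6 (6 lines after 5^1)

5^15 = 30517578125. Using exponentiation by squaring, this requires 6 multiplications. The key idea: if the exponent is even, square the half-power; if odd, multiply by the base once.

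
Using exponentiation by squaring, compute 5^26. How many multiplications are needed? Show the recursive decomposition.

Computing 5^26 by squaring (build up from 5^1; each line after the first costs one multiplication):

5^1 = 5
5^2 = (5^1)^2 = 5^2 = 25
5^3 = 5 * 5^2 = 5 * 25 = 125
5^6 = (5^3)^2 = 125^2 = 15625
5^12 = (5^6)^2 = 15625^2 = 244140625
5^13 = 5 * 5^12 = 5 * 244140625 = 1220703125
5^26 = (5^13)^2 = 1220703125^2 = 1490116119384765625

Result: 1490116119384765625
Multiplications needed: 6 (6 lines after 5^1)

5^26 = 1490116119384765625. Using exponentiation by squaring, this requires 6 multiplications. The key idea: if the exponent is even, square the half-power; if odd, multiply by the base once.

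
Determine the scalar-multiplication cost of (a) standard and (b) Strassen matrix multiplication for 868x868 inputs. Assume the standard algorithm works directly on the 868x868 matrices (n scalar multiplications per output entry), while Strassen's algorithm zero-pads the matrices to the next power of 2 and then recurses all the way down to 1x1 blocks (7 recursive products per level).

Matrix multiplication for 868x868 matrices:

Strassen's algorithm requires power-of-2 dimensions. Pad 868x868 to 1024x1024 (next power of 2).

Standard algorithm: 868^3 = 653972032 multiplications
Strassen's algorithm: 7^(log2(1024)) = 7^10 = 282475249 multiplications
Savings: 653972032 - 282475249 = 371496783 multiplications

Standard: 653972032 multiplications (868^3). Strassen: 282475249 multiplications (7^10, after padding to 1024x1024). Strassen reduces 8 recursive multiplications to 7 at each level.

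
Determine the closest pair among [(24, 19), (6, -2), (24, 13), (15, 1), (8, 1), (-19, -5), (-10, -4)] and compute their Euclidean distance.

Computing all pairwise distances among 7 points:

d((24, 19), (6, -2)) = 27.6586
d((24, 19), (24, 13)) = 6.0
d((24, 19), (15, 1)) = 20.1246
d((24, 19), (8, 1)) = 24.0832
d((24, 19), (-19, -5)) = 49.2443
d((24, 19), (-10, -4)) = 41.0488
d((6, -2), (24, 13)) = 23.4307
d((6, -2), (15, 1)) = 9.4868
d((6, -2), (8, 1)) = 3.6056 <-- minimum
d((6, -2), (-19, -5)) = 25.1794
d((6, -2), (-10, -4)) = 16.1245
d((24, 13), (15, 1)) = 15.0
d((24, 13), (8, 1)) = 20.0
d((24, 13), (-19, -5)) = 46.6154
d((24, 13), (-10, -4)) = 38.0132
d((15, 1), (8, 1)) = 7.0
d((15, 1), (-19, -5)) = 34.5254
d((15, 1), (-10, -4)) = 25.4951
d((8, 1), (-19, -5)) = 27.6586
d((8, 1), (-10, -4)) = 18.6815
d((-19, -5), (-10, -4)) = 9.0554

Closest pair: (6, -2) and (8, 1) with distance 3.6056

The closest pair is (6, -2) and (8, 1) with Euclidean distance 3.6056. For 7 points, brute-force pairwise comparison is shown above. For large n, the divide-and-conquer algorithm (sort by x, recurse on halves, check the dividing strip) achieves O(n log n).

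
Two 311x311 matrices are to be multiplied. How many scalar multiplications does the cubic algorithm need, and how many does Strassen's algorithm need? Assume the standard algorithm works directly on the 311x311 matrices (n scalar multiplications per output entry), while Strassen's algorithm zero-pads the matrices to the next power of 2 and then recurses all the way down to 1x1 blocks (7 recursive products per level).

Matrix multiplication for 311x311 matrices:

Strassen's algorithm requires power-of-2 dimensions. Pad 311x311 to 512x512 (next power of 2).

Standard algorithm: 311^3 = 30080231 multiplications
Strassen's algorithm: 7^(log2(512)) = 7^9 = 40353607 multiplications
Difference: 30080231 - 40353607 = -10273376 (Strassen uses MORE here due to padding overhead — for small or just-over-power-of-2 n, padding can outweigh the per-level savings)

Standard: 30080231 multiplications (311^3). Strassen: 40353607 multiplications (7^9, after padding to 512x512). Strassen reduces 8 recursive multiplications to 7 at each level.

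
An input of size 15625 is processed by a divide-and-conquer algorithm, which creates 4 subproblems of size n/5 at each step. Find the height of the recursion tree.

For divide and conquer with division factor 5:

Problem sizes at each level:
Level 0: 15625
Level 1: 3125
Level 2: 625
Level 3: 125
Level 4: 25
Level 5: 5
Level 6: 1

The root is level 0 and the size-1 base case is level 6 (the tree spans levels 0 through 6, i.e. 7 levels counting the root), so the depth is the number of divisions: log_5(15625) = 6

The recursion tree depth is log_5(15625) = 6. At each level, the problem size is divided by 5, so it takes 6 divisions to reduce to a base case of size 1. The algorithm makes 4 recursive calls at each level.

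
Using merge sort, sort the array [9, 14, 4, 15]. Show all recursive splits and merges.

Merge sort trace:

Split: [9, 14, 4, 15] -> [9, 14] and [4, 15]
  Split: [9, 14] -> [9] and [14]
  Merge: [9] + [14] -> [9, 14]
  Split: [4, 15] -> [4] and [15]
  Merge: [4] + [15] -> [4, 15]
Merge: [9, 14] + [4, 15] -> [4, 9, 14, 15]

Final sorted array: [4, 9, 14, 15]

The merge sort proceeds by recursively splitting the array and merging sorted halves.
After all merges, the sorted array is [4, 9, 14, 15].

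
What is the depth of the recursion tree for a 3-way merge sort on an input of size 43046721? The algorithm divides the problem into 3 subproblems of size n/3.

For divide and conquer with division factor 3:

Problem sizes at each level:
Level 0: 43046721
Level 1: 14348907
Level 2: 4782969
Level 3: 1594323
Level 4: 531441
Level 5: 177147
Level 6: 59049
Level 7: 19683
Level 8: 6561
Level 9: 2187
Level 10: 729
Level 11: 243
Level 12: 81
Level 13: 27
Level 14: 9
Level 15: 3
Level 16: 1

The root is level 0 and the size-1 base case is level 16 (the tree spans levels 0 through 16, i.e. 17 levels counting the root), so the depth is the number of divisions: log_3(43046721) = 16

The recursion tree depth is log_3(43046721) = 16. At each level, the problem size is divided by 3, so it takes 16 divisions to reduce to a base case of size 1. The algorithm makes 3 recursive calls at each level.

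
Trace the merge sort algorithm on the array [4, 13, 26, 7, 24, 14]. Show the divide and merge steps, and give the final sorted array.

Merge sort trace:

Split: [4, 13, 26, 7, 24, 14] -> [4, 13, 26] and [7, 24, 14]
  Split: [4, 13, 26] -> [4] and [13, 26]
    Split: [13, 26] -> [13] and [26]
    Merge: [13] + [26] -> [13, 26]
  Merge: [4] + [13, 26] -> [4, 13, 26]
  Split: [7, 24, 14] -> [7] and [24, 14]
    Split: [24, 14] -> [24] and [14]
    Merge: [24] + [14] -> [14, 24]
  Merge: [7] + [14, 24] -> [7, 14, 24]
Merge: [4, 13, 26] + [7, 14, 24] -> [4, 7, 13, 14, 24, 26]

Final sorted array: [4, 7, 13, 14, 24, 26]

The merge sort proceeds by recursively splitting the array and merging sorted halves.
After all merges, the sorted array is [4, 7, 13, 14, 24, 26].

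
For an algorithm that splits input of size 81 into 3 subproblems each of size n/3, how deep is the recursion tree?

For divide and conquer with division factor 3:

Problem sizes at each level:
Level 0: 81
Level 1: 27
Level 2: 9
Level 3: 3
Level 4: 1

The root is level 0 and the size-1 base case is level 4 (the tree spans levels 0 through 4, i.e. 5 levels counting the root), so the depth is the number of divisions: log_3(81) = 4

The recursion tree depth is log_3(81) = 4. At each level, the problem size is divided by 3, so it takes 4 divisions to reduce to a base case of size 1. The algorithm makes 3 recursive calls at each level.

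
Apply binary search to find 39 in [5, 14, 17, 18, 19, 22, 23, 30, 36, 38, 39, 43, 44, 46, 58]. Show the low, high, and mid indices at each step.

Binary search for 39 in [5, 14, 17, 18, 19, 22, 23, 30, 36, 38, 39, 43, 44, 46, 58]:

lo=0, hi=14, mid=7, arr[mid]=30 -> 30 < 39, search right half
lo=8, hi=14, mid=11, arr[mid]=43 -> 43 > 39, search left half
lo=8, hi=10, mid=9, arr[mid]=38 -> 38 < 39, search right half
lo=10, hi=10, mid=10, arr[mid]=39 -> Found target at index 10!

Binary search finds 39 at index 10 after 4 comparisons. The search repeatedly halves the search space by comparing with the middle element.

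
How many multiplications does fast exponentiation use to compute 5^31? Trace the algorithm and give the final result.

Computing 5^31 by squaring (build up from 5^1; each line after the first costs one multiplication):

5^1 = 5
5^2 = (5^1)^2 = 5^2 = 25
5^3 = 5 * 5^2 = 5 * 25 = 125
5^6 = (5^3)^2 = 125^2 = 15625
5^7 = 5 * 5^6 = 5 * 15625 = 78125
5^14 = (5^7)^2 = 78125^2 = 6103515625
5^15 = 5 * 5^14 = 5 * 6103515625 = 30517578125
5^30 = (5^15)^2 = 30517578125^2 = 931322574615478515625
5^31 = 5 * 5^30 = 5 * 931322574615478515625 = 4656612873077392578125

Result: 4656612873077392578125
Multiplications needed: 8 (8 lines after 5^1)

5^31 = 4656612873077392578125. Using exponentiation by squaring, this requires 8 multiplications. The key idea: if the exponent is even, square the half-power; if odd, multiply by the base once.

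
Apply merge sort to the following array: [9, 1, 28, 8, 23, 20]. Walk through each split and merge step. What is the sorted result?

Merge sort trace:

Split: [9, 1, 28, 8, 23, 20] -> [9, 1, 28] and [8, 23, 20]
  Split: [9, 1, 28] -> [9] and [1, 28]
    Split: [1, 28] -> [1] and [28]
    Merge: [1] + [28] -> [1, 28]
  Merge: [9] + [1, 28] -> [1, 9, 28]
  Split: [8, 23, 20] -> [8] and [23, 20]
    Split: [23, 20] -> [23] and [20]
    Merge: [23] + [20] -> [20, 23]
  Merge: [8] + [20, 23] -> [8, 20, 23]
Merge: [1, 9, 28] + [8, 20, 23] -> [1, 8, 9, 20, 23, 28]

Final sorted array: [1, 8, 9, 20, 23, 28]

The merge sort proceeds by recursively splitting the array and merging sorted halves.
After all merges, the sorted array is [1, 8, 9, 20, 23, 28].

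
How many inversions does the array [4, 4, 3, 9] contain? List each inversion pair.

Finding inversions in [4, 4, 3, 9]:

(0, 2): arr[0]=4 > arr[2]=3
(1, 2): arr[1]=4 > arr[2]=3

Total inversions: 2

The array has 2 inversion(s): (0,2), (1,2). Each pair (i,j) satisfies i < j and arr[i] > arr[j].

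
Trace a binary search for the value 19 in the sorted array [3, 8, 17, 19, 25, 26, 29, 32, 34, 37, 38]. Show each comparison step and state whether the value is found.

Binary search for 19 in [3, 8, 17, 19, 25, 26, 29, 32, 34, 37, 38]:

lo=0, hi=10, mid=5, arr[mid]=26 -> 26 > 19, search left half
lo=0, hi=4, mid=2, arr[mid]=17 -> 17 < 19, search right half
lo=3, hi=4, mid=3, arr[mid]=19 -> Found target at index 3!

Binary search finds 19 at index 3 after 3 comparisons. The search repeatedly halves the search space by comparing with the middle element.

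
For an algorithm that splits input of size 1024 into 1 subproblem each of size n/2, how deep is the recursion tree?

For divide and conquer with division factor 2:

Problem sizes at each level:
Level 0: 1024
Level 1: 512
Level 2: 256
Level 3: 128
Level 4: 64
Level 5: 32
Level 6: 16
Level 7: 8
Level 8: 4
Level 9: 2
Level 10: 1

The root is level 0 and the size-1 base case is level 10 (the tree spans levels 0 through 10, i.e. 11 levels counting the root), so the depth is the number of divisions: log_2(1024) = 10

The recursion tree depth is log_2(1024) = 10. At each level, the problem size is divided by 2, so it takes 10 divisions to reduce to a base case of size 1. The algorithm makes 1 recursive call at each level.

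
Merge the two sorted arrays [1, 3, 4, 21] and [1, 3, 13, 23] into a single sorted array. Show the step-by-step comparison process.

Merging process:

Compare 1 vs 1: take 1 from left. Merged: [1]
Compare 3 vs 1: take 1 from right. Merged: [1, 1]
Compare 3 vs 3: take 3 from left. Merged: [1, 1, 3]
Compare 4 vs 3: take 3 from right. Merged: [1, 1, 3, 3]
Compare 4 vs 13: take 4 from left. Merged: [1, 1, 3, 3, 4]
Compare 21 vs 13: take 13 from right. Merged: [1, 1, 3, 3, 4, 13]
Compare 21 vs 23: take 21 from left. Merged: [1, 1, 3, 3, 4, 13, 21]
Append remaining from right: [23]. Merged: [1, 1, 3, 3, 4, 13, 21, 23]

Final merged array: [1, 1, 3, 3, 4, 13, 21, 23]
Total comparisons: 7

The merged array is [1, 1, 3, 3, 4, 13, 21, 23], requiring 7 comparisons. The merge step runs in O(n) time where n is the total number of elements.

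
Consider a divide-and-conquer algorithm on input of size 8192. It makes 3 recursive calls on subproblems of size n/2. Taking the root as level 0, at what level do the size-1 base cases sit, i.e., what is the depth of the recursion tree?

For divide and conquer with division factor 2:

Problem sizes at each level:
Level 0: 8192
Level 1: 4096
Level 2: 2048
Level 3: 1024
Level 4: 512
Level 5: 256
Level 6: 128
Level 7: 64
Level 8: 32
Level 9: 16
Level 10: 8
Level 11: 4
Level 12: 2
Level 13: 1

The root is level 0 and the size-1 base case is level 13 (the tree spans levels 0 through 13, i.e. 14 levels counting the root), so the depth is the number of divisions: log_2(8192) = 13

The recursion tree depth is log_2(8192) = 13. At each level, the problem size is divided by 2, so it takes 13 divisions to reduce to a base case of size 1. The algorithm makes 3 recursive calls at each level.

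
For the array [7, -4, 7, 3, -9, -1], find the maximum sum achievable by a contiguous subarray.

Using Kadane's algorithm on [7, -4, 7, 3, -9, -1]:

Scanning through the array:
Position 1 (value -4): max_ending_here = 3, max_so_far = 7
Position 2 (value 7): max_ending_here = 10, max_so_far = 10
Position 3 (value 3): max_ending_here = 13, max_so_far = 13
Position 4 (value -9): max_ending_here = 4, max_so_far = 13
Position 5 (value -1): max_ending_here = 3, max_so_far = 13

Maximum subarray: [7, -4, 7, 3]
Maximum sum: 13

The maximum subarray is [7, -4, 7, 3] with sum 13. This subarray runs from index 0 to index 3.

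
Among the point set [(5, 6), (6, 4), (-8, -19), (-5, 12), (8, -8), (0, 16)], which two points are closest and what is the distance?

Computing all pairwise distances among 6 points:

d((5, 6), (6, 4)) = 2.2361 <-- minimum
d((5, 6), (-8, -19)) = 28.178
d((5, 6), (-5, 12)) = 11.6619
d((5, 6), (8, -8)) = 14.3178
d((5, 6), (0, 16)) = 11.1803
d((6, 4), (-8, -19)) = 26.9258
d((6, 4), (-5, 12)) = 13.6015
d((6, 4), (8, -8)) = 12.1655
d((6, 4), (0, 16)) = 13.4164
d((-8, -19), (-5, 12)) = 31.1448
d((-8, -19), (8, -8)) = 19.4165
d((-8, -19), (0, 16)) = 35.9026
d((-5, 12), (8, -8)) = 23.8537
d((-5, 12), (0, 16)) = 6.4031
d((8, -8), (0, 16)) = 25.2982

Closest pair: (5, 6) and (6, 4) with distance 2.2361

The closest pair is (5, 6) and (6, 4) with Euclidean distance 2.2361. For 6 points, brute-force pairwise comparison is shown above. For large n, the divide-and-conquer algorithm (sort by x, recurse on halves, check the dividing strip) achieves O(n log n).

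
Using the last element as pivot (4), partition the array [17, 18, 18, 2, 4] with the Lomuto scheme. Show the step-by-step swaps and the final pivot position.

Lomuto partition with pivot = 4:

Initial array: [17, 18, 18, 2, 4]

arr[0]=17 > 4: no swap
arr[1]=18 > 4: no swap
arr[2]=18 > 4: no swap
arr[3]=2 <= 4: swap with position 0, array becomes [2, 18, 18, 17, 4]

Place pivot at position 1: [2, 4, 18, 17, 18]
Pivot position: 1

After partitioning with pivot 4, the array becomes [2, 4, 18, 17, 18]. The pivot is placed at index 1. All elements to the left of the pivot are <= 4, and all elements to the right are > 4.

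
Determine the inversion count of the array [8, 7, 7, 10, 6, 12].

Finding inversions in [8, 7, 7, 10, 6, 12]:

(0, 1): arr[0]=8 > arr[1]=7
(0, 2): arr[0]=8 > arr[2]=7
(0, 4): arr[0]=8 > arr[4]=6
(1, 4): arr[1]=7 > arr[4]=6
(2, 4): arr[2]=7 > arr[4]=6
(3, 4): arr[3]=10 > arr[4]=6

Total inversions: 6

The array has 6 inversion(s): (0,1), (0,2), (0,4), (1,4), (2,4), (3,4). Each pair (i,j) satisfies i < j and arr[i] > arr[j].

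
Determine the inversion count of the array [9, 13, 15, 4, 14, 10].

Finding inversions in [9, 13, 15, 4, 14, 10]:

(0, 3): arr[0]=9 > arr[3]=4
(1, 3): arr[1]=13 > arr[3]=4
(1, 5): arr[1]=13 > arr[5]=10
(2, 3): arr[2]=15 > arr[3]=4
(2, 4): arr[2]=15 > arr[4]=14
(2, 5): arr[2]=15 > arr[5]=10
(4, 5): arr[4]=14 > arr[5]=10

Total inversions: 7

The array has 7 inversion(s): (0,3), (1,3), (1,5), (2,3), (2,4), (2,5), (4,5). Each pair (i,j) satisfies i < j and arr[i] > arr[j].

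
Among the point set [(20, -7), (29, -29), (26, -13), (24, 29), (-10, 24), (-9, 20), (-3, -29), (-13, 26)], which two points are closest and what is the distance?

Computing all pairwise distances among 8 points:

d((20, -7), (29, -29)) = 23.7697
d((20, -7), (26, -13)) = 8.4853
d((20, -7), (24, 29)) = 36.2215
d((20, -7), (-10, 24)) = 43.1393
d((20, -7), (-9, 20)) = 39.6232
d((20, -7), (-3, -29)) = 31.8277
d((20, -7), (-13, 26)) = 46.669
d((29, -29), (26, -13)) = 16.2788
d((29, -29), (24, 29)) = 58.2151
d((29, -29), (-10, 24)) = 65.8027
d((29, -29), (-9, 20)) = 62.0081
d((29, -29), (-3, -29)) = 32.0
d((29, -29), (-13, 26)) = 69.2026
d((26, -13), (24, 29)) = 42.0476
d((26, -13), (-10, 24)) = 51.6236
d((26, -13), (-9, 20)) = 48.1041
d((26, -13), (-3, -29)) = 33.121
d((26, -13), (-13, 26)) = 55.1543
d((24, 29), (-10, 24)) = 34.3657
d((24, 29), (-9, 20)) = 34.2053
d((24, 29), (-3, -29)) = 63.9766
d((24, 29), (-13, 26)) = 37.1214
d((-10, 24), (-9, 20)) = 4.1231
d((-10, 24), (-3, -29)) = 53.4603
d((-10, 24), (-13, 26)) = 3.6056 <-- minimum
d((-9, 20), (-3, -29)) = 49.366
d((-9, 20), (-13, 26)) = 7.2111
d((-3, -29), (-13, 26)) = 55.9017

Closest pair: (-10, 24) and (-13, 26) with distance 3.6056

The closest pair is (-10, 24) and (-13, 26) with Euclidean distance 3.6056. For 8 points, brute-force pairwise comparison is shown above. For large n, the divide-and-conquer algorithm (sort by x, recurse on halves, check the dividing strip) achieves O(n log n).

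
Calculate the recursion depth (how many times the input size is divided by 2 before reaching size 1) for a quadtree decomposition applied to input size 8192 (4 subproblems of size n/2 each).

For divide and conquer with division factor 2:

Problem sizes at each level:
Level 0: 8192
Level 1: 4096
Level 2: 2048
Level 3: 1024
Level 4: 512
Level 5: 256
Level 6: 128
Level 7: 64
Level 8: 32
Level 9: 16
Level 10: 8
Level 11: 4
Level 12: 2
Level 13: 1

The root is level 0 and the size-1 base case is level 13 (the tree spans levels 0 through 13, i.e. 14 levels counting the root), so the depth is the number of divisions: log_2(8192) = 13

The recursion tree depth is log_2(8192) = 13. At each level, the problem size is divided by 2, so it takes 13 divisions to reduce to a base case of size 1. The algorithm makes 4 recursive calls at each level.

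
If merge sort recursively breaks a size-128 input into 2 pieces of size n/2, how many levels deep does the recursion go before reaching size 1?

For divide and conquer with division factor 2:

Problem sizes at each level:
Level 0: 128
Level 1: 64
Level 2: 32
Level 3: 16
Level 4: 8
Level 5: 4
Level 6: 2
Level 7: 1

The root is level 0 and the size-1 base case is level 7 (the tree spans levels 0 through 7, i.e. 8 levels counting the root), so the depth is the number of divisions: log_2(128) = 7

The recursion tree depth is log_2(128) = 7. At each level, the problem size is divided by 2, so it takes 7 divisions to reduce to a base case of size 1. The algorithm makes 2 recursive calls at each level.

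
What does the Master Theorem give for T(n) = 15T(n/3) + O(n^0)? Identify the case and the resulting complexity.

Master Theorem for T(n) = 15T(n/3) + O(n^0):

a = 15, b = 3, c = 0
log_b(a) = log_3(15) = 2.4650

Case 1: c = 0 < log_3(15) = 2.4650
T(n) = O(n^(log_3 15))

For T(n) = 15T(n/3) + O(n^0): log_3(15) = 2.4650. This is Case 1 of the Master Theorem (c < log_b(a), work dominated by leaves), giving O(n^(log_3 15)).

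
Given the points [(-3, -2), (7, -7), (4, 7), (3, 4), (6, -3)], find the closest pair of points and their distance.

Computing all pairwise distances among 5 points:

d((-3, -2), (7, -7)) = 11.1803
d((-3, -2), (4, 7)) = 11.4018
d((-3, -2), (3, 4)) = 8.4853
d((-3, -2), (6, -3)) = 9.0554
d((7, -7), (4, 7)) = 14.3178
d((7, -7), (3, 4)) = 11.7047
d((7, -7), (6, -3)) = 4.1231
d((4, 7), (3, 4)) = 3.1623 <-- minimum
d((4, 7), (6, -3)) = 10.198
d((3, 4), (6, -3)) = 7.6158

Closest pair: (4, 7) and (3, 4) with distance 3.1623

The closest pair is (4, 7) and (3, 4) with Euclidean distance 3.1623. For 5 points, brute-force pairwise comparison is shown above. For large n, the divide-and-conquer algorithm (sort by x, recurse on halves, check the dividing strip) achieves O(n log n).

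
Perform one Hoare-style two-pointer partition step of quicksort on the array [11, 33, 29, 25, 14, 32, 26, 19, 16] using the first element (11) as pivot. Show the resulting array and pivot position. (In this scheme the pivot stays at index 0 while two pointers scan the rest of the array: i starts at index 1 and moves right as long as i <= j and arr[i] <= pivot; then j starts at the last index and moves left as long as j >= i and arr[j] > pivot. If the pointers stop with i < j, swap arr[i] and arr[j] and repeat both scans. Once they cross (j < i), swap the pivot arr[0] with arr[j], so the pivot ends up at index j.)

Hoare-style two-pointer partition with pivot = 11:

Initial array: [11, 33, 29, 25, 14, 32, 26, 19, 16]

Pointers start at i = 1, j = 8.
i ends at 1, j ends at 0: the pointers have crossed (j < i), so scanning stops.

j = 0, so swapping arr[0] with arr[j] leaves the pivot at position 0: [11, 33, 29, 25, 14, 32, 26, 19, 16]
Pivot position: 0

After partitioning with pivot 11, the array becomes [11, 33, 29, 25, 14, 32, 26, 19, 16]. The pivot is placed at index 0. All elements to the left of the pivot are <= 11, and all elements to the right are > 11.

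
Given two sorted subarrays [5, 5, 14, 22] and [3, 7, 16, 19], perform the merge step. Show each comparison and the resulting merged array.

Merging process:

Compare 5 vs 3: take 3 from right. Merged: [3]
Compare 5 vs 7: take 5 from left. Merged: [3, 5]
Compare 5 vs 7: take 5 from left. Merged: [3, 5, 5]
Compare 14 vs 7: take 7 from right. Merged: [3, 5, 5, 7]
Compare 14 vs 16: take 14 from left. Merged: [3, 5, 5, 7, 14]
Compare 22 vs 16: take 16 from right. Merged: [3, 5, 5, 7, 14, 16]
Compare 22 vs 19: take 19 from right. Merged: [3, 5, 5, 7, 14, 16, 19]
Append remaining from left: [22]. Merged: [3, 5, 5, 7, 14, 16, 19, 22]

Final merged array: [3, 5, 5, 7, 14, 16, 19, 22]
Total comparisons: 7

The merged array is [3, 5, 5, 7, 14, 16, 19, 22], requiring 7 comparisons. The merge step runs in O(n) time where n is the total number of elements.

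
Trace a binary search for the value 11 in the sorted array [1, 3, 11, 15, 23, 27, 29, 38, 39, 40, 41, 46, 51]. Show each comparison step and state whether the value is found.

Binary search for 11 in [1, 3, 11, 15, 23, 27, 29, 38, 39, 40, 41, 46, 51]:

lo=0, hi=12, mid=6, arr[mid]=29 -> 29 > 11, search left half
lo=0, hi=5, mid=2, arr[mid]=11 -> Found target at index 2!

Binary search finds 11 at index 2 after 2 comparisons. The search repeatedly halves the search space by comparing with the middle element.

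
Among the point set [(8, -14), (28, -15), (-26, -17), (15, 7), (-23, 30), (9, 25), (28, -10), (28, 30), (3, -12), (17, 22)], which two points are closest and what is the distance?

Computing all pairwise distances among 10 points:

d((8, -14), (28, -15)) = 20.025
d((8, -14), (-26, -17)) = 34.1321
d((8, -14), (15, 7)) = 22.1359
d((8, -14), (-23, 30)) = 53.8238
d((8, -14), (9, 25)) = 39.0128
d((8, -14), (28, -10)) = 20.3961
d((8, -14), (28, 30)) = 48.3322
d((8, -14), (3, -12)) = 5.3852
d((8, -14), (17, 22)) = 37.108
d((28, -15), (-26, -17)) = 54.037
d((28, -15), (15, 7)) = 25.5539
d((28, -15), (-23, 30)) = 68.0147
d((28, -15), (9, 25)) = 44.2832
d((28, -15), (28, -10)) = 5.0 <-- minimum
d((28, -15), (28, 30)) = 45.0
d((28, -15), (3, -12)) = 25.1794
d((28, -15), (17, 22)) = 38.6005
d((-26, -17), (15, 7)) = 47.5079
d((-26, -17), (-23, 30)) = 47.0956
d((-26, -17), (9, 25)) = 54.6717
d((-26, -17), (28, -10)) = 54.4518
d((-26, -17), (28, 30)) = 71.5891
d((-26, -17), (3, -12)) = 29.4279
d((-26, -17), (17, 22)) = 58.0517
d((15, 7), (-23, 30)) = 44.4185
d((15, 7), (9, 25)) = 18.9737
d((15, 7), (28, -10)) = 21.4009
d((15, 7), (28, 30)) = 26.4197
d((15, 7), (3, -12)) = 22.4722
d((15, 7), (17, 22)) = 15.1327
d((-23, 30), (9, 25)) = 32.3883
d((-23, 30), (28, -10)) = 64.8151
d((-23, 30), (28, 30)) = 51.0
d((-23, 30), (3, -12)) = 49.3964
d((-23, 30), (17, 22)) = 40.7922
d((9, 25), (28, -10)) = 39.8246
d((9, 25), (28, 30)) = 19.6469
d((9, 25), (3, -12)) = 37.4833
d((9, 25), (17, 22)) = 8.544
d((28, -10), (28, 30)) = 40.0
d((28, -10), (3, -12)) = 25.0799
d((28, -10), (17, 22)) = 33.8378
d((28, 30), (3, -12)) = 48.8774
d((28, 30), (17, 22)) = 13.6015
d((3, -12), (17, 22)) = 36.7696

Closest pair: (28, -15) and (28, -10) with distance 5.0

The closest pair is (28, -15) and (28, -10) with Euclidean distance 5.0. For 10 points, brute-force pairwise comparison is shown above. For large n, the divide-and-conquer algorithm (sort by x, recurse on halves, check the dividing strip) achieves O(n log n).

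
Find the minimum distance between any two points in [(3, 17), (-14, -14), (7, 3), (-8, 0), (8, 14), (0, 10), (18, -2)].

Computing all pairwise distances among 7 points:

d((3, 17), (-14, -14)) = 35.3553
d((3, 17), (7, 3)) = 14.5602
d((3, 17), (-8, 0)) = 20.2485
d((3, 17), (8, 14)) = 5.831 <-- minimum
d((3, 17), (0, 10)) = 7.6158
d((3, 17), (18, -2)) = 24.2074
d((-14, -14), (7, 3)) = 27.0185
d((-14, -14), (-8, 0)) = 15.2315
d((-14, -14), (8, 14)) = 35.609
d((-14, -14), (0, 10)) = 27.7849
d((-14, -14), (18, -2)) = 34.176
d((7, 3), (-8, 0)) = 15.2971
d((7, 3), (8, 14)) = 11.0454
d((7, 3), (0, 10)) = 9.8995
d((7, 3), (18, -2)) = 12.083
d((-8, 0), (8, 14)) = 21.2603
d((-8, 0), (0, 10)) = 12.8062
d((-8, 0), (18, -2)) = 26.0768
d((8, 14), (0, 10)) = 8.9443
d((8, 14), (18, -2)) = 18.868
d((0, 10), (18, -2)) = 21.6333

Closest pair: (3, 17) and (8, 14) with distance 5.831

The closest pair is (3, 17) and (8, 14) with Euclidean distance 5.831. For 7 points, brute-force pairwise comparison is shown above. For large n, the divide-and-conquer algorithm (sort by x, recurse on halves, check the dividing strip) achieves O(n log n).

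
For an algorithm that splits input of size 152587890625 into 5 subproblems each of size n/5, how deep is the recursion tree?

For divide and conquer with division factor 5:

Problem sizes at each level:
Level 0: 152587890625
Level 1: 30517578125
Level 2: 6103515625
Level 3: 1220703125
Level 4: 244140625
Level 5: 48828125
Level 6: 9765625
Level 7: 1953125
Level 8: 390625
Level 9: 78125
Level 10: 15625
Level 11: 3125
Level 12: 625
Level 13: 125
Level 14: 25
Level 15: 5
Level 16: 1

The root is level 0 and the size-1 base case is level 16 (the tree spans levels 0 through 16, i.e. 17 levels counting the root), so the depth is the number of divisions: log_5(152587890625) = 16

The recursion tree depth is log_5(152587890625) = 16. At each level, the problem size is divided by 5, so it takes 16 divisions to reduce to a base case of size 1. The algorithm makes 5 recursive calls at each level.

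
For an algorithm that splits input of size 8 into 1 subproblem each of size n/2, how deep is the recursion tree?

For divide and conquer with division factor 2:

Problem sizes at each level:
Level 0: 8
Level 1: 4
Level 2: 2
Level 3: 1

The root is level 0 and the size-1 base case is level 3 (the tree spans levels 0 through 3, i.e. 4 levels counting the root), so the depth is the number of divisions: log_2(8) = 3

The recursion tree depth is log_2(8) = 3. At each level, the problem size is divided by 2, so it takes 3 divisions to reduce to a base case of size 1. The algorithm makes 1 recursive call at each level.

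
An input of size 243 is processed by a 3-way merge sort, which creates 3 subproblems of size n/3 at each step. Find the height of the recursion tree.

For divide and conquer with division factor 3:

Problem sizes at each level:
Level 0: 243
Level 1: 81
Level 2: 27
Level 3: 9
Level 4: 3
Level 5: 1

The root is level 0 and the size-1 base case is level 5 (the tree spans levels 0 through 5, i.e. 6 levels counting the root), so the depth is the number of divisions: log_3(243) = 5

The recursion tree depth is log_3(243) = 5. At each level, the problem size is divided by 3, so it takes 5 divisions to reduce to a base case of size 1. The algorithm makes 3 recursive calls at each level.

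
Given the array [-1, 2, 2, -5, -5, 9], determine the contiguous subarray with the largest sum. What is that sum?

Using Kadane's algorithm on [-1, 2, 2, -5, -5, 9]:

Scanning through the array:
Position 1 (value 2): max_ending_here = 2, max_so_far = 2
Position 2 (value 2): max_ending_here = 4, max_so_far = 4
Position 3 (value -5): max_ending_here = -1, max_so_far = 4
Position 4 (value -5): max_ending_here = -5, max_so_far = 4
Position 5 (value 9): max_ending_here = 9, max_so_far = 9

Maximum subarray: [9]
Maximum sum: 9

The maximum subarray is [9] with sum 9. This subarray runs from index 5 to index 5.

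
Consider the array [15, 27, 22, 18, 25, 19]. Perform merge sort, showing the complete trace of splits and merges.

Merge sort trace:

Split: [15, 27, 22, 18, 25, 19] -> [15, 27, 22] and [18, 25, 19]
  Split: [15, 27, 22] -> [15] and [27, 22]
    Split: [27, 22] -> [27] and [22]
    Merge: [27] + [22] -> [22, 27]
  Merge: [15] + [22, 27] -> [15, 22, 27]
  Split: [18, 25, 19] -> [18] and [25, 19]
    Split: [25, 19] -> [25] and [19]
    Merge: [25] + [19] -> [19, 25]
  Merge: [18] + [19, 25] -> [18, 19, 25]
Merge: [15, 22, 27] + [18, 19, 25] -> [15, 18, 19, 22, 25, 27]

Final sorted array: [15, 18, 19, 22, 25, 27]

The merge sort proceeds by recursively splitting the array and merging sorted halves.
After all merges, the sorted array is [15, 18, 19, 22, 25, 27].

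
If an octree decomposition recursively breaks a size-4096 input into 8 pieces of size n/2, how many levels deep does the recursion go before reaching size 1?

For divide and conquer with division factor 2:

Problem sizes at each level:
Level 0: 4096
Level 1: 2048
Level 2: 1024
Level 3: 512
Level 4: 256
Level 5: 128
Level 6: 64
Level 7: 32
Level 8: 16
Level 9: 8
Level 10: 4
Level 11: 2
Level 12: 1

The root is level 0 and the size-1 base case is level 12 (the tree spans levels 0 through 12, i.e. 13 levels counting the root), so the depth is the number of divisions: log_2(4096) = 12

The recursion tree depth is log_2(4096) = 12. At each level, the problem size is divided by 2, so it takes 12 divisions to reduce to a base case of size 1. The algorithm makes 8 recursive calls at each level.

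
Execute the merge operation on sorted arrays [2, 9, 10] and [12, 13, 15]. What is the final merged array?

Merging process:

Compare 2 vs 12: take 2 from left. Merged: [2]
Compare 9 vs 12: take 9 from left. Merged: [2, 9]
Compare 10 vs 12: take 10 from left. Merged: [2, 9, 10]
Append remaining from right: [12, 13, 15]. Merged: [2, 9, 10, 12, 13, 15]

Final merged array: [2, 9, 10, 12, 13, 15]
Total comparisons: 3

The merged array is [2, 9, 10, 12, 13, 15], requiring 3 comparisons. The merge step runs in O(n) time where n is the total number of elements.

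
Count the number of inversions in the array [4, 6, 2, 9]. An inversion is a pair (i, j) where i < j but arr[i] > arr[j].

Finding inversions in [4, 6, 2, 9]:

(0, 2): arr[0]=4 > arr[2]=2
(1, 2): arr[1]=6 > arr[2]=2

Total inversions: 2

The array has 2 inversion(s): (0,2), (1,2). Each pair (i,j) satisfies i < j and arr[i] > arr[j].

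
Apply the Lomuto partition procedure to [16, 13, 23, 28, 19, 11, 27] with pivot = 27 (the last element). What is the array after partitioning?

Lomuto partition with pivot = 27:

Initial array: [16, 13, 23, 28, 19, 11, 27]

arr[0]=16 <= 27: swap with position 0, array becomes [16, 13, 23, 28, 19, 11, 27]
arr[1]=13 <= 27: swap with position 1, array becomes [16, 13, 23, 28, 19, 11, 27]
arr[2]=23 <= 27: swap with position 2, array becomes [16, 13, 23, 28, 19, 11, 27]
arr[3]=28 > 27: no swap
arr[4]=19 <= 27: swap with position 3, array becomes [16, 13, 23, 19, 28, 11, 27]
arr[5]=11 <= 27: swap with position 4, array becomes [16, 13, 23, 19, 11, 28, 27]

Place pivot at position 5: [16, 13, 23, 19, 11, 27, 28]
Pivot position: 5

After partitioning with pivot 27, the array becomes [16, 13, 23, 19, 11, 27, 28]. The pivot is placed at index 5. All elements to the left of the pivot are <= 27, and all elements to the right are > 27.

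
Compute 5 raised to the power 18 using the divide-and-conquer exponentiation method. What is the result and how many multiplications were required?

Computing 5^18 by squaring (build up from 5^1; each line after the first costs one multiplication):

5^1 = 5
5^2 = (5^1)^2 = 5^2 = 25
5^4 = (5^2)^2 = 25^2 = 625
5^8 = (5^4)^2 = 625^2 = 390625
5^9 = 5 * 5^8 = 5 * 390625 = 1953125
5^18 = (5^9)^2 = 1953125^2 = 3814697265625

Result: 3814697265625
Multiplications needed: 5 (5 lines after 5^1)

5^18 = 3814697265625. Using exponentiation by squaring, this requires 5 multiplications. The key idea: if the exponent is even, square the half-power; if odd, multiply by the base once.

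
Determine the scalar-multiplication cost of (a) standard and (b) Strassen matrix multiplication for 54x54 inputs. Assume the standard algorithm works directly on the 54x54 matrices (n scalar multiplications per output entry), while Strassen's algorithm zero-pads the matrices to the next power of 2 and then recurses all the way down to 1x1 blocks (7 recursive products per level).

Matrix multiplication for 54x54 matrices:

Strassen's algorithm requires power-of-2 dimensions. Pad 54x54 to 64x64 (next power of 2).

Standard algorithm: 54^3 = 157464 multiplications
Strassen's algorithm: 7^(log2(64)) = 7^6 = 117649 multiplications
Savings: 157464 - 117649 = 39815 multiplications

Standard: 157464 multiplications (54^3). Strassen: 117649 multiplications (7^6, after padding to 64x64). Strassen reduces 8 recursive multiplications to 7 at each level.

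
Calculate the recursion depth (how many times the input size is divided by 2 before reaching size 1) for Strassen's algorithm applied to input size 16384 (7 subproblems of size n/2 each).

For divide and conquer with division factor 2:

Problem sizes at each level:
Level 0: 16384
Level 1: 8192
Level 2: 4096
Level 3: 2048
Level 4: 1024
Level 5: 512
Level 6: 256
Level 7: 128
Level 8: 64
Level 9: 32
Level 10: 16
Level 11: 8
Level 12: 4
Level 13: 2
Level 14: 1

The root is level 0 and the size-1 base case is level 14 (the tree spans levels 0 through 14, i.e. 15 levels counting the root), so the depth is the number of divisions: log_2(16384) = 14

The recursion tree depth is log_2(16384) = 14. At each level, the problem size is divided by 2, so it takes 14 divisions to reduce to a base case of size 1. The algorithm makes 7 recursive calls at each level.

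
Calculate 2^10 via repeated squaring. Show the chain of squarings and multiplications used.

Computing 2^10 by squaring (build up from 2^1; each line after the first costs one multiplication):

2^1 = 2
2^2 = (2^1)^2 = 2^2 = 4
2^4 = (2^2)^2 = 4^2 = 16
2^5 = 2 * 2^4 = 2 * 16 = 32
2^10 = (2^5)^2 = 32^2 = 1024

Result: 1024
Multiplications needed: 4 (4 lines after 2^1)

2^10 = 1024. Using exponentiation by squaring, this requires 4 multiplications. The key idea: if the exponent is even, square the half-power; if odd, multiply by the base once.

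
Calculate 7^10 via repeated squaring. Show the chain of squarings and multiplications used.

Computing 7^10 by squaring (build up from 7^1; each line after the first costs one multiplication):

7^1 = 7
7^2 = (7^1)^2 = 7^2 = 49
7^4 = (7^2)^2 = 49^2 = 2401
7^5 = 7 * 7^4 = 7 * 2401 = 16807
7^10 = (7^5)^2 = 16807^2 = 282475249

Result: 282475249
Multiplications needed: 4 (4 lines after 7^1)

7^10 = 282475249. Using exponentiation by squaring, this requires 4 multiplications. The key idea: if the exponent is even, square the half-power; if odd, multiply by the base once.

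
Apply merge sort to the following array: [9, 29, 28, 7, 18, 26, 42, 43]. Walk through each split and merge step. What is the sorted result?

Merge sort trace:

Split: [9, 29, 28, 7, 18, 26, 42, 43] -> [9, 29, 28, 7] and [18, 26, 42, 43]
  Split: [9, 29, 28, 7] -> [9, 29] and [28, 7]
    Split: [9, 29] -> [9] and [29]
    Merge: [9] + [29] -> [9, 29]
    Split: [28, 7] -> [28] and [7]
    Merge: [28] + [7] -> [7, 28]
  Merge: [9, 29] + [7, 28] -> [7, 9, 28, 29]
  Split: [18, 26, 42, 43] -> [18, 26] and [42, 43]
    Split: [18, 26] -> [18] and [26]
    Merge: [18] + [26] -> [18, 26]
    Split: [42, 43] -> [42] and [43]
    Merge: [42] + [43] -> [42, 43]
  Merge: [18, 26] + [42, 43] -> [18, 26, 42, 43]
Merge: [7, 9, 28, 29] + [18, 26, 42, 43] -> [7, 9, 18, 26, 28, 29, 42, 43]

Final sorted array: [7, 9, 18, 26, 28, 29, 42, 43]

The merge sort proceeds by recursively splitting the array and merging sorted halves.
After all merges, the sorted array is [7, 9, 18, 26, 28, 29, 42, 43].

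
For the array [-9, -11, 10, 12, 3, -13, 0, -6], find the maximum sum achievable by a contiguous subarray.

Using Kadane's algorithm on [-9, -11, 10, 12, 3, -13, 0, -6]:

Scanning through the array:
Position 1 (value -11): max_ending_here = -11, max_so_far = -9
Position 2 (value 10): max_ending_here = 10, max_so_far = 10
Position 3 (value 12): max_ending_here = 22, max_so_far = 22
Position 4 (value 3): max_ending_here = 25, max_so_far = 25
Position 5 (value -13): max_ending_here = 12, max_so_far = 25
Position 6 (value 0): max_ending_here = 12, max_so_far = 25
Position 7 (value -6): max_ending_here = 6, max_so_far = 25

Maximum subarray: [10, 12, 3]
Maximum sum: 25

The maximum subarray is [10, 12, 3] with sum 25. This subarray runs from index 2 to index 4.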